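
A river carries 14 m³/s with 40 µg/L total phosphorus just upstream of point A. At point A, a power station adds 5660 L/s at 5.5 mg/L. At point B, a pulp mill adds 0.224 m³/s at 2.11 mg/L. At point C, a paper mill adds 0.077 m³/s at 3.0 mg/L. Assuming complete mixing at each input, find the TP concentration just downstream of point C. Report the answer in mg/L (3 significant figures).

40 µg/L = 0.04 mg/L.
5660 L/s = 5.66 m³/s.
After input A: C = (14·0.04 + 5.66·5.5) / 19.66 = 1.612 mg/L.
After input B: C = (19.66·1.612 + 0.224·2.11) / 19.88 = 1.618 mg/L.
After input C: C = (19.88·1.618 + 0.077·3) / 19.96 = 1.623 mg/L.

1.62 mg/L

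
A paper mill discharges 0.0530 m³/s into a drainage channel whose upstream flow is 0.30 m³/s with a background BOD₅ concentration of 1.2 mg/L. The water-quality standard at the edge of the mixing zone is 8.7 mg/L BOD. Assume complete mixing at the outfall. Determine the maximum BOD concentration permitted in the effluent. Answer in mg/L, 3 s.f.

Mass balance: 8.7·0.353 = 0.053·Cₑ + 0.3·1.2.
Cₑ = (3.071 − 0.36) / 0.053 = 51.15 mg/L.

51.2 mg/L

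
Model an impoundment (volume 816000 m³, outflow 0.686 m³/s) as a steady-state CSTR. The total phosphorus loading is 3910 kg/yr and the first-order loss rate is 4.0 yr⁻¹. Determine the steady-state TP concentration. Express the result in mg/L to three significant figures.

Outflow Q = 0.686 m³/s × 3.156e+07 s/yr = 2.165e+07 m³/yr.
Steady-state CSTR mass balance: W = Q·C + k·V·C, so C = W/(Q + kV).
Q + kV = 2.165e+07 + 4.0·816000 = 2.491e+07 m³/yr.
C = 3910/2.491e+07 = 0.0001569 kg/m³ = 0.1569 mg/L.

0.157 mg/L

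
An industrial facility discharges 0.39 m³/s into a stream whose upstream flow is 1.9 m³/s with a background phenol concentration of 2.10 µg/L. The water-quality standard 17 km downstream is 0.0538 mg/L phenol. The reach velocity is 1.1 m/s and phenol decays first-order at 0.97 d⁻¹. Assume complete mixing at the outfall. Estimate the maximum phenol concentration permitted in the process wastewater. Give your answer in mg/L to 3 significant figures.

2.10 µg/L = 0.0021 mg/L.
Travel time to the compliance point: t = 1.7e+04/1.1 = 1.545e+04 s = 0.1789 d; decay factor exp(−0.97·0.1789) = 0.8407.
So the concentration just after mixing may be at most 0.0538/0.8407 = 0.06399 mg/L.
Mass balance: 0.06399·2.29 = 0.39·Cₑ + 1.9·0.0021.
Cₑ = (0.1465 − 0.00399) / 0.39 = 0.3655 mg/L.

0.366 mg/L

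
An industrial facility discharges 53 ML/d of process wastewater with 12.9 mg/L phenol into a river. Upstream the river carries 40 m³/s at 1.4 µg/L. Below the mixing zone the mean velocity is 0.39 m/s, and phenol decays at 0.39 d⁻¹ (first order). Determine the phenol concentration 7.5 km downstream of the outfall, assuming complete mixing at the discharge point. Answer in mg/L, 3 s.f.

53 ML/d = 0.6134 m³/s.
1.4 µg/L = 0.0014 mg/L.
After complete mixing, C₀ = (0.6134·12.9 + 40·0.0014) / 40.61 = 0.1962 mg/L.
Travel time t = 7500 m / 0.39 m/s = 1.923e+04 s = 0.2226 d.
C = 0.1962·exp(−0.39·0.2226) = 0.1962·0.9169 = 0.1799 mg/L.

0.180 mg/L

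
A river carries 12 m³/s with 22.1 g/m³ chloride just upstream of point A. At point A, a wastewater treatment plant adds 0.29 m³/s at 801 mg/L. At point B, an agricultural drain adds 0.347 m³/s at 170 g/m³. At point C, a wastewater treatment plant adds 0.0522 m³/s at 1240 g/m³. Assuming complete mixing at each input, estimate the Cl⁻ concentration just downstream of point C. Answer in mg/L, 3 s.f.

49.0 mg/L

After input A: C = (12·22.1 + 0.29·801) / 12.29 = 40.48 mg/L.
After input B: C = (12.29·40.48 + 0.347·170) / 12.64 = 44.04 mg/L.
After input C: C = (12.64·44.04 + 0.0522·1240) / 12.69 = 48.96 mg/L.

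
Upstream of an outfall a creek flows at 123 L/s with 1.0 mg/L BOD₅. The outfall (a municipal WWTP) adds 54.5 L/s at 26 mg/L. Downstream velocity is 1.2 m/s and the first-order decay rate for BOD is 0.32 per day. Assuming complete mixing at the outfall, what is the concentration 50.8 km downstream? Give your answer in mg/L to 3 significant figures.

7.42 mg/L

54.5 L/s = 0.0545 m³/s.
123 L/s = 0.123 m³/s.
After complete mixing, C₀ = (0.0545·26 + 0.123·1) / 0.1775 = 8.676 mg/L.
Travel time t = 5.08e+04 m / 1.2 m/s = 4.233e+04 s = 0.49 d.
C = 8.676·exp(−0.32·0.49) = 8.676·0.8549 = 7.417 mg/L.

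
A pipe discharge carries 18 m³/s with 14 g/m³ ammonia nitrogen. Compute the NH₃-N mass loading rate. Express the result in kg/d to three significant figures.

Mass flux = Q·C = 18 m³/s × 14 g/m³ = 252 g/s.
= 252 g/s × 86.4 = 2.177e+04 kg/d.

21800 kg/d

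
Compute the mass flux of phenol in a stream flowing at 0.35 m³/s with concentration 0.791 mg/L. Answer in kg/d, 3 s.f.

23.9 kg/d

Mass flux = Q·C = 0.35 m³/s × 0.791 g/m³ = 0.2768 g/s.
= 0.2768 g/s × 86.4 = 23.92 kg/d.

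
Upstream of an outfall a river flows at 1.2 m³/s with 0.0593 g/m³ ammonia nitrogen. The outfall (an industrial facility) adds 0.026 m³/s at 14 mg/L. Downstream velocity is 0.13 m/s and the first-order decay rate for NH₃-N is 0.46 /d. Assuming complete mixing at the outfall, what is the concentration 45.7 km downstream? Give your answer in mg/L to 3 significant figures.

After complete mixing, C₀ = (0.026·14 + 1.2·0.0593) / 1.226 = 0.3549 mg/L.
Travel time t = 4.57e+04 m / 0.13 m/s = 3.515e+05 s = 4.069 d.
C = 0.3549·exp(−0.46·4.069) = 0.3549·0.1539 = 0.05462 mg/L.

0.0546 mg/L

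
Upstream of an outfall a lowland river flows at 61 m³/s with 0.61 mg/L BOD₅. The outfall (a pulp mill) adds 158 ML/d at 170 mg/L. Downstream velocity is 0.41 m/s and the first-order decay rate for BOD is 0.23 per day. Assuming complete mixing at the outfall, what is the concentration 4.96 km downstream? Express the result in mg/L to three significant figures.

5.36 mg/L

158 ML/d = 1.829 m³/s.
After complete mixing, C₀ = (1.829·170 + 61·0.61) / 62.83 = 5.54 mg/L.
Travel time t = 4960 m / 0.41 m/s = 1.21e+04 s = 0.14 d.
C = 5.54·exp(−0.23·0.14) = 5.54·0.9683 = 5.365 mg/L.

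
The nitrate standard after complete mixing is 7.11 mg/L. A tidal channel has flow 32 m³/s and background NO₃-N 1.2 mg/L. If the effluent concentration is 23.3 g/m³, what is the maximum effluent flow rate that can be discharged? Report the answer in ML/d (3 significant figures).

1010 ML/d

Mass balance at complete mixing: C_std·(Q_w + Q_r) = Q_w·C_e + Q_r·C_b.
Rearranging, Q_w = Q_r·(C_std − C_b)/(C_e − C_std) = 32·(7.11 − 1.2) / (23.3 − 7.11) = 11.68 m³/s.
= 1009 ML/d.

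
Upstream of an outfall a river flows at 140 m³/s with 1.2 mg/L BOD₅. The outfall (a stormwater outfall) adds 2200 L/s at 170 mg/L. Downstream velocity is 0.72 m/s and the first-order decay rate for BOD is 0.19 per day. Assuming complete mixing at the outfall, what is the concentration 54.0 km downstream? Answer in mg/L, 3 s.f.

2200 L/s = 2.2 m³/s.
After complete mixing, C₀ = (2.2·170 + 140·1.2) / 142.2 = 3.812 mg/L.
Travel time t = 5.4e+04 m / 0.72 m/s = 7.5e+04 s = 0.8681 d.
C = 3.812·exp(−0.19·0.8681) = 3.812·0.848 = 3.232 mg/L.

3.23 mg/L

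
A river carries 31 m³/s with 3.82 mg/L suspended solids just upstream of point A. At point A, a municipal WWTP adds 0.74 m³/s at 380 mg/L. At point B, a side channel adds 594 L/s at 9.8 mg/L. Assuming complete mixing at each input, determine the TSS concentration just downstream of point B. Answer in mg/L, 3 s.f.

After input A: C = (31·3.82 + 0.74·380) / 31.74 = 12.59 mg/L.
594 L/s = 0.594 m³/s.
After input B: C = (31.74·12.59 + 0.594·9.8) / 32.33 = 12.54 mg/L.

12.5 mg/L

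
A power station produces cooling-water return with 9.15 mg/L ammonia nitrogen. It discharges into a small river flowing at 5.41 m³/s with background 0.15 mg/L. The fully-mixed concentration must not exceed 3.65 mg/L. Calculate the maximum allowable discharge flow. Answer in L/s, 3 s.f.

Mass balance at complete mixing: C_std·(Q_w + Q_r) = Q_w·C_e + Q_r·C_b.
Rearranging, Q_w = Q_r·(C_std − C_b)/(C_e − C_std) = 5.41·(3.65 − 0.15) / (9.15 − 3.65) = 3.443 m³/s.
= 3443 L/s.

3440 L/s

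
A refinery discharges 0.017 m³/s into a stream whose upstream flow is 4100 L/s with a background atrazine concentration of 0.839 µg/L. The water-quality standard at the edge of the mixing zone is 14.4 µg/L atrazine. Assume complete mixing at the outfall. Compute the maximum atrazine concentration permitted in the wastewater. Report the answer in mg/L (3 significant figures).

3.28 mg/L

4100 L/s = 4.1 m³/s.
0.839 µg/L = 0.000839 mg/L.
14.4 µg/L = 0.0144 mg/L.
Mass balance: 0.0144·4.117 = 0.017·Cₑ + 4.1·0.000839.
Cₑ = (0.05928 − 0.00344) / 0.017 = 3.285 mg/L.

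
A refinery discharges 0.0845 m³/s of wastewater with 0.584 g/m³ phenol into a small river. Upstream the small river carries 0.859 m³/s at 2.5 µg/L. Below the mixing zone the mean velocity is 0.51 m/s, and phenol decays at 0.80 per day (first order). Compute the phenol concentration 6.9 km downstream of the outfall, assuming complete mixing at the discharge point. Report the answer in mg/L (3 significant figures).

0.0482 mg/L

2.5 µg/L = 0.0025 mg/L.
After complete mixing, C₀ = (0.0845·0.584 + 0.859·0.0025) / 0.9435 = 0.05458 mg/L.
Travel time t = 6900 m / 0.51 m/s = 1.353e+04 s = 0.1566 d.
C = 0.05458·exp(−0.80·0.1566) = 0.05458·0.8823 = 0.04815 mg/L.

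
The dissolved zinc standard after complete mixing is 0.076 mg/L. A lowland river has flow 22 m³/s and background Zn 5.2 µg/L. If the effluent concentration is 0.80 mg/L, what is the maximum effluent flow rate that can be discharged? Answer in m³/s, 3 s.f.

5.2 µg/L = 0.0052 mg/L.
Mass balance at complete mixing: C_std·(Q_w + Q_r) = Q_w·C_e + Q_r·C_b.
Rearranging, Q_w = Q_r·(C_std − C_b)/(C_e − C_std) = 22·(0.076 − 0.0052) / (0.8 − 0.076) = 2.151 m³/s.

2.15 m³/s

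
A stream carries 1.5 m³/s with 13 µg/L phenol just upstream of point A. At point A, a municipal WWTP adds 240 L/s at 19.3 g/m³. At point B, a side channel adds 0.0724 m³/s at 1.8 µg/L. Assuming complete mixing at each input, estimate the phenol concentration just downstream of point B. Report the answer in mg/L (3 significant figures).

2.57 mg/L

13 µg/L = 0.013 mg/L.
240 L/s = 0.24 m³/s.
After input A: C = (1.5·0.013 + 0.24·19.3) / 1.74 = 2.673 mg/L.
1.8 µg/L = 0.0018 mg/L.
After input B: C = (1.74·2.673 + 0.0724·0.0018) / 1.812 = 2.567 mg/L.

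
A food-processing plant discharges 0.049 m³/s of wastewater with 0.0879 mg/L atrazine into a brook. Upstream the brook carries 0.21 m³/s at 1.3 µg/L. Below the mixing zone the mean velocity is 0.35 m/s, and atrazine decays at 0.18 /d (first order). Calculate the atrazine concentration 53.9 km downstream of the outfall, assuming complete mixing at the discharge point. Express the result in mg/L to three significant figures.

0.0128 mg/L

1.3 µg/L = 0.0013 mg/L.
After complete mixing, C₀ = (0.049·0.0879 + 0.21·0.0013) / 0.259 = 0.01768 mg/L.
Travel time t = 5.39e+04 m / 0.35 m/s = 1.54e+05 s = 1.782 d.
C = 0.01768·exp(−0.18·1.782) = 0.01768·0.7255 = 0.01283 mg/L.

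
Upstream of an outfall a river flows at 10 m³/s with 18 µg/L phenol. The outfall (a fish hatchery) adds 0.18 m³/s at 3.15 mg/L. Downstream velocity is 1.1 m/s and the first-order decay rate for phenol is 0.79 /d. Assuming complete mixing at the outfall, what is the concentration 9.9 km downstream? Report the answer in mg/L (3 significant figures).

18 µg/L = 0.018 mg/L.
After complete mixing, C₀ = (0.18·3.15 + 10·0.018) / 10.18 = 0.07338 mg/L.
Travel time t = 9900 m / 1.1 m/s = 9000 s = 0.1042 d.
C = 0.07338·exp(−0.79·0.1042) = 0.07338·0.921 = 0.06758 mg/L.

0.0676 mg/L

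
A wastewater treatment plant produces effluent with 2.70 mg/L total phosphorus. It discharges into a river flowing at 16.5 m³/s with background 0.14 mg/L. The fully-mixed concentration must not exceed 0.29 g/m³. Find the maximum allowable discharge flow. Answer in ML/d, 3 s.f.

88.7 ML/d

Mass balance at complete mixing: C_std·(Q_w + Q_r) = Q_w·C_e + Q_r·C_b.
Rearranging, Q_w = Q_r·(C_std − C_b)/(C_e − C_std) = 16.5·(0.29 − 0.14) / (2.7 − 0.29) = 1.027 m³/s.
= 88.73 ML/d.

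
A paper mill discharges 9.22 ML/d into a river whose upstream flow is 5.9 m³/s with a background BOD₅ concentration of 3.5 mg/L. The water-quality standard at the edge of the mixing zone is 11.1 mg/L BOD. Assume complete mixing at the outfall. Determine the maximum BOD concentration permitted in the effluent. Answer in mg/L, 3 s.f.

431 mg/L

9.22 ML/d = 0.1067 m³/s.
Mass balance: 11.1·6.007 = 0.1067·Cₑ + 5.9·3.5.
Cₑ = (66.67 − 20.65) / 0.1067 = 431.3 mg/L.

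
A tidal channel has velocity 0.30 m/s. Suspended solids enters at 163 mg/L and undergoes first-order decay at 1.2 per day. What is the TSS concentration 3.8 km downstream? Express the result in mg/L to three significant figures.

137 mg/L

Travel time t = 3.8 km / 0.30 m/s = 3800/0.30 = 1.267e+04 s = 0.1466 d.
First-order decay: C = 163·exp(−1.2·0.1466) = 163·0.8387 = 136.7 mg/L.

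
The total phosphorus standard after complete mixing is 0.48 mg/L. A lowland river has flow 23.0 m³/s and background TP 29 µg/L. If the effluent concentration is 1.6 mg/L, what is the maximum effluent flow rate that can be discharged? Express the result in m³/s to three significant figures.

29 µg/L = 0.029 mg/L.
Mass balance at complete mixing: C_std·(Q_w + Q_r) = Q_w·C_e + Q_r·C_b.
Rearranging, Q_w = Q_r·(C_std − C_b)/(C_e − C_std) = 23.0·(0.48 − 0.029) / (1.6 − 0.48) = 9.262 m³/s.

9.26 m³/s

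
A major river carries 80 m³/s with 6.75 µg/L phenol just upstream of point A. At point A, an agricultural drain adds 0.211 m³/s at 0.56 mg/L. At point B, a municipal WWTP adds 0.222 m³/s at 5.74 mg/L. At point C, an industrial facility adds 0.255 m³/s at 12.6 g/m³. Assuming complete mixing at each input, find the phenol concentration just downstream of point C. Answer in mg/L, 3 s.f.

0.0638 mg/L

6.75 µg/L = 0.00675 mg/L.
After input A: C = (80·0.00675 + 0.211·0.56) / 80.21 = 0.008205 mg/L.
After input B: C = (80.21·0.008205 + 0.222·5.74) / 80.43 = 0.02403 mg/L.
After input C: C = (80.43·0.02403 + 0.255·12.6) / 80.69 = 0.06377 mg/L.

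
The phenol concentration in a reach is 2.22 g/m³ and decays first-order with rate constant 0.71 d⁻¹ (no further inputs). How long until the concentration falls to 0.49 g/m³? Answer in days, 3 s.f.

t = ln(C₀/C)/k = ln(2.22/0.49)/0.71 = 1.511/0.71 = 2.128 d.

2.13 d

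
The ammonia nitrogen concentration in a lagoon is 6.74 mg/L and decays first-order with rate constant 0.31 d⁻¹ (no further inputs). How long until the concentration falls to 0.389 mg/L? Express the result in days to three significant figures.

t = ln(C₀/C)/k = ln(6.74/0.389)/0.31 = 2.852/0.31 = 9.201 d.

9.20 d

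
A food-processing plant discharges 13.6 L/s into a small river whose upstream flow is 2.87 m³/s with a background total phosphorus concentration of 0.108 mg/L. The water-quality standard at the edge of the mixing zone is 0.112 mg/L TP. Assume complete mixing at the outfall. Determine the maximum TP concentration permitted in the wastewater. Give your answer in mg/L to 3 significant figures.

0.956 mg/L

13.6 L/s = 0.0136 m³/s.
Mass balance: 0.112·2.884 = 0.0136·Cₑ + 2.87·0.108.
Cₑ = (0.323 − 0.31) / 0.0136 = 0.9561 mg/L.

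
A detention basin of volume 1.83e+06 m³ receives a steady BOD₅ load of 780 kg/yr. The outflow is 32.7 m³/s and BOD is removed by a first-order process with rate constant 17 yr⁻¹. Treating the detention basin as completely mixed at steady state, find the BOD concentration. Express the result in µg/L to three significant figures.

Outflow Q = 32.7 m³/s × 3.156e+07 s/yr = 1.032e+09 m³/yr.
Steady-state CSTR mass balance: W = Q·C + k·V·C, so C = W/(Q + kV).
Q + kV = 1.032e+09 + 17·1.83e+06 = 1.063e+09 m³/yr.
C = 780/1.063e+09 = 7.337e-07 kg/m³ = 0.0007337 mg/L = 0.7337 µg/L.

0.734 µg/L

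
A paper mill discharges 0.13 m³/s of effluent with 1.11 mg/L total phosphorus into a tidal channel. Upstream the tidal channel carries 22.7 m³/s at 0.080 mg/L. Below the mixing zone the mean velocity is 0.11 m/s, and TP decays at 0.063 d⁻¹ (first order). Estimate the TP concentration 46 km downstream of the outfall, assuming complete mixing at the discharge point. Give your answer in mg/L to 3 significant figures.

After complete mixing, C₀ = (0.13·1.11 + 22.7·0.08) / 22.83 = 0.08587 mg/L.
Travel time t = 4.6e+04 m / 0.11 m/s = 4.182e+05 s = 4.84 d.
C = 0.08587·exp(−0.063·4.84) = 0.08587·0.7372 = 0.0633 mg/L.

0.0633 mg/L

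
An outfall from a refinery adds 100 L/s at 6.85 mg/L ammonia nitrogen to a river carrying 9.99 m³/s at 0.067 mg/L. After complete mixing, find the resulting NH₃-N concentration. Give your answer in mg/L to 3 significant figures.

100 L/s = 0.1 m³/s.
Conservation of mass across the mixing zone: C = (0.1·6.85 + 9.99·0.067) / (0.1 + 9.99) = 1.354/10.09 = 0.1342 mg/L.

0.134 mg/L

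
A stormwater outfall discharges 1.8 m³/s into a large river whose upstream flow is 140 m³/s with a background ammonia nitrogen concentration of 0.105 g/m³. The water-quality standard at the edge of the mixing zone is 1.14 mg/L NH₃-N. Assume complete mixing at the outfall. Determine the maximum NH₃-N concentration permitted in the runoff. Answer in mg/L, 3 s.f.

81.6 mg/L

Mass balance: 1.14·141.8 = 1.8·Cₑ + 140·0.105.
Cₑ = (161.7 − 14.7) / 1.8 = 81.64 mg/L.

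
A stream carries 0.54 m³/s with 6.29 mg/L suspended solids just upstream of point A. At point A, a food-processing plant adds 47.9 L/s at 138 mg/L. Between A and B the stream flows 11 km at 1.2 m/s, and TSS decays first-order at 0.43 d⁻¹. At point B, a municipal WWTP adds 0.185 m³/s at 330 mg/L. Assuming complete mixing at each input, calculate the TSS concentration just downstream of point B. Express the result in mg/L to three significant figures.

47.9 L/s = 0.0479 m³/s.
After input A: C = (0.54·6.29 + 0.0479·138) / 0.5879 = 17.02 mg/L.
Over the 11 km reach to input B (t = 9167 s = 0.1061 d), decay gives C = 17.02·exp(−0.43·0.1061) = 16.26 mg/L.
After input B: C = (0.5879·16.26 + 0.185·330) / 0.7729 = 91.36 mg/L.

91.4 mg/L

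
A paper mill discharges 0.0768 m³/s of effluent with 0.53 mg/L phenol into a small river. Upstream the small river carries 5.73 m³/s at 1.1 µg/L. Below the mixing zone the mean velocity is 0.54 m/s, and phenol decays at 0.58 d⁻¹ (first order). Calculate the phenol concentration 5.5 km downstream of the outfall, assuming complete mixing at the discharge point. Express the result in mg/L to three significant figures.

0.00756 mg/L

1.1 µg/L = 0.0011 mg/L.
After complete mixing, C₀ = (0.0768·0.53 + 5.73·0.0011) / 5.807 = 0.008095 mg/L.
Travel time t = 5500 m / 0.54 m/s = 1.019e+04 s = 0.1179 d.
C = 0.008095·exp(−0.58·0.1179) = 0.008095·0.9339 = 0.00756 mg/L.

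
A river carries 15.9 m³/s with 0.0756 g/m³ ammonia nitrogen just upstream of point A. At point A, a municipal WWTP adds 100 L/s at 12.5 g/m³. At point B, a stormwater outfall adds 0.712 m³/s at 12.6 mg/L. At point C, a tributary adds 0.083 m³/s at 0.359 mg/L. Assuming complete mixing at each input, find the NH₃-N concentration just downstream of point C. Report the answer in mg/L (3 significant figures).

100 L/s = 0.1 m³/s.
After input A: C = (15.9·0.0756 + 0.1·12.5) / 16 = 0.1533 mg/L.
After input B: C = (16·0.1533 + 0.712·12.6) / 16.71 = 0.6835 mg/L.
After input C: C = (16.71·0.6835 + 0.083·0.359) / 16.79 = 0.6819 mg/L.

0.682 mg/L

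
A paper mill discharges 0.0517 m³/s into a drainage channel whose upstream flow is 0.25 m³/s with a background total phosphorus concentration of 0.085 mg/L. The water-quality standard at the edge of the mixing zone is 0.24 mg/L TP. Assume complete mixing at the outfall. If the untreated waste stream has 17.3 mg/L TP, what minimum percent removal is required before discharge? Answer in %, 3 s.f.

94.3 %

Mass balance: 0.24·0.3017 = 0.0517·Cₑ + 0.25·0.085.
Cₑ = (0.07241 − 0.02125) / 0.0517 = 0.9895 mg/L.
Required removal = 1 − 0.9895/17.3 = 94.28 %.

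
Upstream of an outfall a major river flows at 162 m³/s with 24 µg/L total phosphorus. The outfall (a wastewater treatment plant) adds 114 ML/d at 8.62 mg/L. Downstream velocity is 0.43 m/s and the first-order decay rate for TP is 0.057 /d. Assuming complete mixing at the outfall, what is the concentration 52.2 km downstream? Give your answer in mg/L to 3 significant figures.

0.0863 mg/L

114 ML/d = 1.319 m³/s.
24 µg/L = 0.024 mg/L.
After complete mixing, C₀ = (1.319·8.62 + 162·0.024) / 163.3 = 0.09345 mg/L.
Travel time t = 5.22e+04 m / 0.43 m/s = 1.214e+05 s = 1.405 d.
C = 0.09345·exp(−0.057·1.405) = 0.09345·0.923 = 0.08625 mg/L.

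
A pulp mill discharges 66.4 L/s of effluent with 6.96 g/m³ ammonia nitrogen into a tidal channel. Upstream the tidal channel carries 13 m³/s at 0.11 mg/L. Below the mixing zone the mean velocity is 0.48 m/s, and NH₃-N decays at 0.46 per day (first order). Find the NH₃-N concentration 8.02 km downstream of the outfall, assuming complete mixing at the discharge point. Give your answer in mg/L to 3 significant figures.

0.132 mg/L

66.4 L/s = 0.0664 m³/s.
After complete mixing, C₀ = (0.0664·6.96 + 13·0.11) / 13.07 = 0.1448 mg/L.
Travel time t = 8020 m / 0.48 m/s = 1.671e+04 s = 0.1934 d.
C = 0.1448·exp(−0.46·0.1934) = 0.1448·0.9149 = 0.1325 mg/L.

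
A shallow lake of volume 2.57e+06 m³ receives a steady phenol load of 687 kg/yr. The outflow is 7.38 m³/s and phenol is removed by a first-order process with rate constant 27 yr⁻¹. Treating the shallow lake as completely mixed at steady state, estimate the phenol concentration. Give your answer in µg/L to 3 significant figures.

Outflow Q = 7.38 m³/s × 3.156e+07 s/yr = 2.329e+08 m³/yr.
Steady-state CSTR mass balance: W = Q·C + k·V·C, so C = W/(Q + kV).
Q + kV = 2.329e+08 + 27·2.57e+06 = 3.023e+08 m³/yr.
C = 687/3.023e+08 = 2.273e-06 kg/m³ = 0.002273 mg/L = 2.273 µg/L.

2.27 µg/L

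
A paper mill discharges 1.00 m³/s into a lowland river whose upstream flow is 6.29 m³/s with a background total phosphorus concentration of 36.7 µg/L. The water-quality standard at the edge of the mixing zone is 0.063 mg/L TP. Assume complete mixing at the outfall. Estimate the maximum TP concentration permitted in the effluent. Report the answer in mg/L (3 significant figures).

36.7 µg/L = 0.0367 mg/L.
Mass balance: 0.063·7.29 = 1·Cₑ + 6.29·0.0367.
Cₑ = (0.4593 − 0.2308) / 1 = 0.2284 mg/L.

0.228 mg/L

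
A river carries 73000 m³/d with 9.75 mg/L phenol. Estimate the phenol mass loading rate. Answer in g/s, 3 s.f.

8.24 g/s

73000 m³/d = 0.8449 m³/s.
Mass flux = Q·C = 0.8449 m³/s × 9.75 g/m³ = 8.238 g/s.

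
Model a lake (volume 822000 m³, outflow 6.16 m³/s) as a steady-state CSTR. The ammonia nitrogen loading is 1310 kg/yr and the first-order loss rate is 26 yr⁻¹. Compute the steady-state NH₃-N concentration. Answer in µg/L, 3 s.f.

6.07 µg/L

Outflow Q = 6.16 m³/s × 3.156e+07 s/yr = 1.944e+08 m³/yr.
Steady-state CSTR mass balance: W = Q·C + k·V·C, so C = W/(Q + kV).
Q + kV = 1.944e+08 + 26·822000 = 2.158e+08 m³/yr.
C = 1310/2.158e+08 = 6.071e-06 kg/m³ = 0.006071 mg/L = 6.071 µg/L.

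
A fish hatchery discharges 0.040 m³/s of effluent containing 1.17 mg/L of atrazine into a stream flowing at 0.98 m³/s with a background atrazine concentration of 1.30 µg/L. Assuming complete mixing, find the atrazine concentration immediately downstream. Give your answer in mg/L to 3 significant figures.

0.0471 mg/L

1.30 µg/L = 0.0013 mg/L.
By mass balance at complete mixing, C = (0.04·1.17 + 0.98·0.0013) / (0.04 + 0.98) = 0.04807/1.02 = 0.04713 mg/L.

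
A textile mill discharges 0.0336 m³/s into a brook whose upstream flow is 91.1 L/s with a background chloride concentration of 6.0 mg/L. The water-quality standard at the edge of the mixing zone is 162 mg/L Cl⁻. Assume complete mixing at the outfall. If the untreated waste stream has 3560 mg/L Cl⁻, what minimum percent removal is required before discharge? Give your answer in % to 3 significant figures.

83.6 %

91.1 L/s = 0.0911 m³/s.
Mass balance: 162·0.1247 = 0.0336·Cₑ + 0.0911·6.
Cₑ = (20.2 − 0.5466) / 0.0336 = 585 mg/L.
Required removal = 1 − 585/3560 = 83.57 %.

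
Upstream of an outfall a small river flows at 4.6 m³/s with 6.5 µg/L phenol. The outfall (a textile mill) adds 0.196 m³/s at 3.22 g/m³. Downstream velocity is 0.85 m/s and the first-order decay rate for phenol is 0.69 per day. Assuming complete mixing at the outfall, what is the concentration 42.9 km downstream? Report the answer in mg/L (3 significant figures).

0.0921 mg/L

6.5 µg/L = 0.0065 mg/L.
After complete mixing, C₀ = (0.196·3.22 + 4.6·0.0065) / 4.796 = 0.1378 mg/L.
Travel time t = 4.29e+04 m / 0.85 m/s = 5.047e+04 s = 0.5842 d.
C = 0.1378·exp(−0.69·0.5842) = 0.1378·0.6683 = 0.09211 mg/L.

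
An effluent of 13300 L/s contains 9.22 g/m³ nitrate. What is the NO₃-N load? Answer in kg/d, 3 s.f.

13300 L/s = 13.3 m³/s.
Mass flux = Q·C = 13.3 m³/s × 9.22 g/m³ = 122.6 g/s.
= 122.6 g/s × 86.4 = 1.059e+04 kg/d.

10600 kg/d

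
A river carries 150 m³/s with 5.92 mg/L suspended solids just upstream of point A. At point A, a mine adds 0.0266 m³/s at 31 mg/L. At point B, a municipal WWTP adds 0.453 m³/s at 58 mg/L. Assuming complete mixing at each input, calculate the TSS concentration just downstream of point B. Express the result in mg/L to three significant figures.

6.08 mg/L

After input A: C = (150·5.92 + 0.0266·31) / 150 = 5.924 mg/L.
After input B: C = (150·5.924 + 0.453·58) / 150.5 = 6.081 mg/L.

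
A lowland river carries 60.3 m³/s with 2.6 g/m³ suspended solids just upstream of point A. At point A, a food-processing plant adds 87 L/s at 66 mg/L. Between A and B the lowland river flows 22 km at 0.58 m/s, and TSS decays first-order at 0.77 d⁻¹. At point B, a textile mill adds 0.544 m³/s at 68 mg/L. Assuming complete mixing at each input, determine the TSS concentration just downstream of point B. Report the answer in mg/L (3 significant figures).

87 L/s = 0.087 m³/s.
After input A: C = (60.3·2.6 + 0.087·66) / 60.39 = 2.691 mg/L.
Over the 22 km reach to input B (t = 3.793e+04 s = 0.439 d), decay gives C = 2.691·exp(−0.77·0.439) = 1.919 mg/L.
After input B: C = (60.39·1.919 + 0.544·68) / 60.93 = 2.509 mg/L.

2.51 mg/L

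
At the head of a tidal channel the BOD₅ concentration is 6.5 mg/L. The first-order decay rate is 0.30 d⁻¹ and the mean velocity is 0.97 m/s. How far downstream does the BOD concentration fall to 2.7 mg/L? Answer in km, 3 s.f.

From C = C₀·e^(−kt), t = ln(C₀/C)/k = ln(6.5/2.7)/0.30 = 0.8786/0.30 = 2.929 d.
Distance = v·t = 0.97 m/s × 2.53e+05 s = 2.454e+05 m = 245.4 km.

245 km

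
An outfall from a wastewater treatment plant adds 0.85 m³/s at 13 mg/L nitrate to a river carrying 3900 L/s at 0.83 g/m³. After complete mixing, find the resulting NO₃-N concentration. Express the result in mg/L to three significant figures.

3900 L/s = 3.9 m³/s.
By mass balance at complete mixing, C = (0.85·13 + 3.9·0.83) / (0.85 + 3.9) = 14.29/4.75 = 3.008 mg/L.

3.01 mg/L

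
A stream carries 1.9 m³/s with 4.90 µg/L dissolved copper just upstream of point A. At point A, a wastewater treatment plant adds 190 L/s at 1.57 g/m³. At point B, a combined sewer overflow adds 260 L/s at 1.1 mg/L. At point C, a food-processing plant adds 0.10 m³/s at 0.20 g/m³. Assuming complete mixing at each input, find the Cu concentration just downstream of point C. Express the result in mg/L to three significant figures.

0.250 mg/L

4.90 µg/L = 0.0049 mg/L.
190 L/s = 0.19 m³/s.
After input A: C = (1.9·0.0049 + 0.19·1.57) / 2.09 = 0.1472 mg/L.
260 L/s = 0.26 m³/s.
After input B: C = (2.09·0.1472 + 0.26·1.1) / 2.35 = 0.2526 mg/L.
After input C: C = (2.35·0.2526 + 0.1·0.2) / 2.45 = 0.2505 mg/L.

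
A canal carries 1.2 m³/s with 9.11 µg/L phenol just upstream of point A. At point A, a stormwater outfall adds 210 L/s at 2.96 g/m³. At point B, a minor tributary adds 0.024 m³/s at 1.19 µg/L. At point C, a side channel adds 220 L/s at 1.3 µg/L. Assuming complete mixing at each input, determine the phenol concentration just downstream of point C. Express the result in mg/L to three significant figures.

9.11 µg/L = 0.00911 mg/L.
210 L/s = 0.21 m³/s.
After input A: C = (1.2·0.00911 + 0.21·2.96) / 1.41 = 0.4486 mg/L.
1.19 µg/L = 0.00119 mg/L.
After input B: C = (1.41·0.4486 + 0.024·0.00119) / 1.434 = 0.4411 mg/L.
220 L/s = 0.22 m³/s.
1.3 µg/L = 0.0013 mg/L.
After input C: C = (1.434·0.4411 + 0.22·0.0013) / 1.654 = 0.3826 mg/L.

0.383 mg/L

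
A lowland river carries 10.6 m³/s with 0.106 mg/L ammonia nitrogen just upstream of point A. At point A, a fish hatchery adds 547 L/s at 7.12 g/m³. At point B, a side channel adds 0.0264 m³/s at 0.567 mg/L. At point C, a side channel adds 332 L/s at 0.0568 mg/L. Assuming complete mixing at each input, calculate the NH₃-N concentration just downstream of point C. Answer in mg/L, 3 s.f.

0.439 mg/L

547 L/s = 0.547 m³/s.
After input A: C = (10.6·0.106 + 0.547·7.12) / 11.15 = 0.4502 mg/L.
After input B: C = (11.15·0.4502 + 0.0264·0.567) / 11.17 = 0.4505 mg/L.
332 L/s = 0.332 m³/s.
After input C: C = (11.17·0.4505 + 0.332·0.0568) / 11.51 = 0.4391 mg/L.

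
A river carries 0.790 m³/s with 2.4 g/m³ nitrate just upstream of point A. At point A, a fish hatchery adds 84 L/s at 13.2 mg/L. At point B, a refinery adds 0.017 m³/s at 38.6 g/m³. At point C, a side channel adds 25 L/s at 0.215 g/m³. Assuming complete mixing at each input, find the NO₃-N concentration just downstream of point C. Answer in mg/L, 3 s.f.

4.00 mg/L

84 L/s = 0.084 m³/s.
After input A: C = (0.79·2.4 + 0.084·13.2) / 0.874 = 3.438 mg/L.
After input B: C = (0.874·3.438 + 0.017·38.6) / 0.891 = 4.109 mg/L.
25 L/s = 0.025 m³/s.
After input C: C = (0.891·4.109 + 0.025·0.215) / 0.916 = 4.003 mg/L.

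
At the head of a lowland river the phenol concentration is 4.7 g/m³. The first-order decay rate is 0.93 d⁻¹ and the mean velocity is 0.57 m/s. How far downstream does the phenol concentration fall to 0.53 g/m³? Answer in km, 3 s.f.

116 km

From C = C₀·e^(−kt), t = ln(C₀/C)/k = ln(4.7/0.53)/0.93 = 2.182/0.93 = 2.347 d.
Distance = v·t = 0.57 m/s × 2.028e+05 s = 1.156e+05 m = 115.6 km.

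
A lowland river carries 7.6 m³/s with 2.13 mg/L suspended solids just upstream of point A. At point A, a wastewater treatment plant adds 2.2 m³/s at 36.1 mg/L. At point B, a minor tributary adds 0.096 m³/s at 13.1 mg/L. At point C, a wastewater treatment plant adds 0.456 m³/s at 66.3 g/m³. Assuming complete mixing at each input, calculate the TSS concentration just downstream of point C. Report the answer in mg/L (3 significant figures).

After input A: C = (7.6·2.13 + 2.2·36.1) / 9.8 = 9.756 mg/L.
After input B: C = (9.8·9.756 + 0.096·13.1) / 9.896 = 9.788 mg/L.
After input C: C = (9.896·9.788 + 0.456·66.3) / 10.35 = 12.28 mg/L.

12.3 mg/L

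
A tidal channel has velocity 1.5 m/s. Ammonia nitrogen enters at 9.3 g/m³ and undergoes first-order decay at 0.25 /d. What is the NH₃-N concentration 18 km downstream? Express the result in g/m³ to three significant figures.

8.98 g/m³

Travel time t = 18 km / 1.5 m/s = 1.8e+04/1.5 = 1.2e+04 s = 0.1389 d.
First-order decay: C = 9.3·exp(−0.25·0.1389) = 9.3·0.9659 = 8.983 g/m³.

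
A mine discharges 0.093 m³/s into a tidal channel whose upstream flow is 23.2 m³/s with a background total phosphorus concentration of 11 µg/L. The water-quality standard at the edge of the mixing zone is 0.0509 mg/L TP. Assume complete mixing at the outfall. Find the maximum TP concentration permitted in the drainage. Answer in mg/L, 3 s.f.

10.0 mg/L

11 µg/L = 0.011 mg/L.
Mass balance: 0.0509·23.29 = 0.093·Cₑ + 23.2·0.011.
Cₑ = (1.186 − 0.2552) / 0.093 = 10 mg/L.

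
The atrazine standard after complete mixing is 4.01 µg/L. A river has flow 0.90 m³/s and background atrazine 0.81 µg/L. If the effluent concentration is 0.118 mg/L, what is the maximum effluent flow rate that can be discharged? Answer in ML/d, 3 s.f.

0.81 µg/L = 0.00081 mg/L.
4.01 µg/L = 0.00401 mg/L.
Mass balance at complete mixing: C_std·(Q_w + Q_r) = Q_w·C_e + Q_r·C_b.
Rearranging, Q_w = Q_r·(C_std − C_b)/(C_e − C_std) = 0.90·(0.00401 − 0.00081) / (0.118 − 0.00401) = 0.02527 m³/s.
= 2.183 ML/d.

2.18 ML/d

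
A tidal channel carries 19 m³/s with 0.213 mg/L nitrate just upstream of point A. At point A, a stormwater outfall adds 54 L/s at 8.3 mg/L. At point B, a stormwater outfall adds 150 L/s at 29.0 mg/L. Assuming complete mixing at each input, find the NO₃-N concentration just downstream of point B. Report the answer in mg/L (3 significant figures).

0.461 mg/L

54 L/s = 0.054 m³/s.
After input A: C = (19·0.213 + 0.054·8.3) / 19.05 = 0.2359 mg/L.
150 L/s = 0.15 m³/s.
After input B: C = (19.05·0.2359 + 0.15·29) / 19.2 = 0.4606 mg/L.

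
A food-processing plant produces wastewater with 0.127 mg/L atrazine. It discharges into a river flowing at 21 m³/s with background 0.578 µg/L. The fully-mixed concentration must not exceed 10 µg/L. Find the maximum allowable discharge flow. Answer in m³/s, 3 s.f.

0.578 µg/L = 0.000578 mg/L.
10 µg/L = 0.01 mg/L.
Mass balance at complete mixing: C_std·(Q_w + Q_r) = Q_w·C_e + Q_r·C_b.
Rearranging, Q_w = Q_r·(C_std − C_b)/(C_e − C_std) = 21·(0.01 − 0.000578) / (0.127 − 0.01) = 1.691 m³/s.

1.69 m³/s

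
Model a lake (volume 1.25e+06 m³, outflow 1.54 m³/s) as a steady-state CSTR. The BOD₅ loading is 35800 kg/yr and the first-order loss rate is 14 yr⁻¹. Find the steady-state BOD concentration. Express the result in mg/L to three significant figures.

0.542 mg/L

Outflow Q = 1.54 m³/s × 3.156e+07 s/yr = 4.86e+07 m³/yr.
Steady-state CSTR mass balance: W = Q·C + k·V·C, so C = W/(Q + kV).
Q + kV = 4.86e+07 + 14·1.25e+06 = 6.61e+07 m³/yr.
C = 35800/6.61e+07 = 0.0005416 kg/m³ = 0.5416 mg/L.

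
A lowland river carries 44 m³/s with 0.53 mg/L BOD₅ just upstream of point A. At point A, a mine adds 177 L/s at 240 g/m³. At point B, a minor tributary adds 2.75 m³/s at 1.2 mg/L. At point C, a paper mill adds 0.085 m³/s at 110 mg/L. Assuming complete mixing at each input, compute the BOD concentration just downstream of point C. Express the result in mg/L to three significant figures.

177 L/s = 0.177 m³/s.
After input A: C = (44·0.53 + 0.177·240) / 44.18 = 1.489 mg/L.
After input B: C = (44.18·1.489 + 2.75·1.2) / 46.93 = 1.472 mg/L.
After input C: C = (46.93·1.472 + 0.085·110) / 47.01 = 1.669 mg/L.

1.67 mg/L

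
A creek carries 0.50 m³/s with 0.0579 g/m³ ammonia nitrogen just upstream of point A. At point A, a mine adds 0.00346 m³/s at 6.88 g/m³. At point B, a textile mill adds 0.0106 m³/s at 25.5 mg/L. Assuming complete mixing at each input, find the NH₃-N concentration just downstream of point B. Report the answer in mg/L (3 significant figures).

0.628 mg/L

After input A: C = (0.5·0.0579 + 0.00346·6.88) / 0.5035 = 0.1048 mg/L.
After input B: C = (0.5035·0.1048 + 0.0106·25.5) / 0.5141 = 0.6284 mg/L.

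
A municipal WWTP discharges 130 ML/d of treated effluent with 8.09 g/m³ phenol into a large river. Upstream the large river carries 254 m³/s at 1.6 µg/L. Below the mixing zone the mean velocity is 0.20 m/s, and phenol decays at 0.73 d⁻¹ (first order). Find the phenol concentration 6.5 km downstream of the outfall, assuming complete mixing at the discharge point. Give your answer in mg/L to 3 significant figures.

0.0374 mg/L

130 ML/d = 1.505 m³/s.
1.6 µg/L = 0.0016 mg/L.
After complete mixing, C₀ = (1.505·8.09 + 254·0.0016) / 255.5 = 0.04923 mg/L.
Travel time t = 6500 m / 0.20 m/s = 3.25e+04 s = 0.3762 d.
C = 0.04923·exp(−0.73·0.3762) = 0.04923·0.7599 = 0.03741 mg/L.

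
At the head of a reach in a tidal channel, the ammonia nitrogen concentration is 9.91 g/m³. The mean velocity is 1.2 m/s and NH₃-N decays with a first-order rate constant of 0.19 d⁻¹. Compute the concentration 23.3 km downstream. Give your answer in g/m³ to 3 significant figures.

9.50 g/m³

Travel time t = 23.3 km / 1.2 m/s = 2.33e+04/1.2 = 1.942e+04 s = 0.2247 d.
First-order decay: C = 9.91·exp(−0.19·0.2247) = 9.91·0.9582 = 9.496 g/m³.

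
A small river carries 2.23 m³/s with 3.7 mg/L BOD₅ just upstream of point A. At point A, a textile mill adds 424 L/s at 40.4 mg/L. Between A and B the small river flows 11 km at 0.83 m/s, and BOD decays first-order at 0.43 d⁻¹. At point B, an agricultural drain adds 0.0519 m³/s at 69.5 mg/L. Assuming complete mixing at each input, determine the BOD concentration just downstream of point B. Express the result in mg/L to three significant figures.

424 L/s = 0.424 m³/s.
After input A: C = (2.23·3.7 + 0.424·40.4) / 2.654 = 9.563 mg/L.
Over the 11 km reach to input B (t = 1.325e+04 s = 0.1534 d), decay gives C = 9.563·exp(−0.43·0.1534) = 8.953 mg/L.
After input B: C = (2.654·8.953 + 0.0519·69.5) / 2.706 = 10.11 mg/L.

10.1 mg/L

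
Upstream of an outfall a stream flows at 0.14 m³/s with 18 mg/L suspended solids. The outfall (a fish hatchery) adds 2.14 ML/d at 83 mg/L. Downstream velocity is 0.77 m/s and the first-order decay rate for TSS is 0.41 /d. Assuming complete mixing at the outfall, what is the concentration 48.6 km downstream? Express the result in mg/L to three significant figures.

2.14 ML/d = 0.02477 m³/s.
After complete mixing, C₀ = (0.02477·83 + 0.14·18) / 0.1648 = 27.77 mg/L.
Travel time t = 4.86e+04 m / 0.77 m/s = 6.312e+04 s = 0.7305 d.
C = 27.77·exp(−0.41·0.7305) = 27.77·0.7412 = 20.58 mg/L.

20.6 mg/L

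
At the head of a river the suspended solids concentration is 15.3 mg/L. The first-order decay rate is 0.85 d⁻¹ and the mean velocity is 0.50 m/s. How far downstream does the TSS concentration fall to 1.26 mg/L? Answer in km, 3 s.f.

From C = C₀·e^(−kt), t = ln(C₀/C)/k = ln(15.3/1.26)/0.85 = 2.497/0.85 = 2.937 d.
Distance = v·t = 0.50 m/s × 2.538e+05 s = 1.269e+05 m = 126.9 km.

127 km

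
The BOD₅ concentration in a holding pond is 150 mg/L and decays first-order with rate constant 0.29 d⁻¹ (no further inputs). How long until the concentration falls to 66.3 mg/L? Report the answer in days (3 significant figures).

t = ln(C₀/C)/k = ln(150/66.3)/0.29 = 0.8164/0.29 = 2.815 d.

2.82 d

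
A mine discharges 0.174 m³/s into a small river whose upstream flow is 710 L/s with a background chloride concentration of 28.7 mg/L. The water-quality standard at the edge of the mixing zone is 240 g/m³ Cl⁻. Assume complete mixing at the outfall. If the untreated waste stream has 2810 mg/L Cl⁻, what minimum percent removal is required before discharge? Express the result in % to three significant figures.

710 L/s = 0.71 m³/s.
Mass balance: 240·0.884 = 0.174·Cₑ + 0.71·28.7.
Cₑ = (212.2 − 20.38) / 0.174 = 1102 mg/L.
Required removal = 1 − 1102/2810 = 60.78 %.

60.8 %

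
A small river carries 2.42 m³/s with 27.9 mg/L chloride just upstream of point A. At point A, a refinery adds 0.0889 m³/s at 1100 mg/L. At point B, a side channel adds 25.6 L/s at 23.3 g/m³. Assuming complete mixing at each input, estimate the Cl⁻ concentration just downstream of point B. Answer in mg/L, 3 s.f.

After input A: C = (2.42·27.9 + 0.0889·1100) / 2.509 = 65.89 mg/L.
25.6 L/s = 0.0256 m³/s.
After input B: C = (2.509·65.89 + 0.0256·23.3) / 2.534 = 65.46 mg/L.

65.5 mg/L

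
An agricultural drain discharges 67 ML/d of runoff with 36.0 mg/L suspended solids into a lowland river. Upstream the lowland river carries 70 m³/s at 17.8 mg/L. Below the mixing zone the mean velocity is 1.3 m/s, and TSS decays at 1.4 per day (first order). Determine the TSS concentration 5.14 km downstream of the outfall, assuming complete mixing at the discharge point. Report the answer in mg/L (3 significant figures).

16.9 mg/L

67 ML/d = 0.7755 m³/s.
After complete mixing, C₀ = (0.7755·36 + 70·17.8) / 70.78 = 18 mg/L.
Travel time t = 5140 m / 1.3 m/s = 3954 s = 0.04576 d.
C = 18·exp(−1.4·0.04576) = 18·0.9379 = 16.88 mg/L.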